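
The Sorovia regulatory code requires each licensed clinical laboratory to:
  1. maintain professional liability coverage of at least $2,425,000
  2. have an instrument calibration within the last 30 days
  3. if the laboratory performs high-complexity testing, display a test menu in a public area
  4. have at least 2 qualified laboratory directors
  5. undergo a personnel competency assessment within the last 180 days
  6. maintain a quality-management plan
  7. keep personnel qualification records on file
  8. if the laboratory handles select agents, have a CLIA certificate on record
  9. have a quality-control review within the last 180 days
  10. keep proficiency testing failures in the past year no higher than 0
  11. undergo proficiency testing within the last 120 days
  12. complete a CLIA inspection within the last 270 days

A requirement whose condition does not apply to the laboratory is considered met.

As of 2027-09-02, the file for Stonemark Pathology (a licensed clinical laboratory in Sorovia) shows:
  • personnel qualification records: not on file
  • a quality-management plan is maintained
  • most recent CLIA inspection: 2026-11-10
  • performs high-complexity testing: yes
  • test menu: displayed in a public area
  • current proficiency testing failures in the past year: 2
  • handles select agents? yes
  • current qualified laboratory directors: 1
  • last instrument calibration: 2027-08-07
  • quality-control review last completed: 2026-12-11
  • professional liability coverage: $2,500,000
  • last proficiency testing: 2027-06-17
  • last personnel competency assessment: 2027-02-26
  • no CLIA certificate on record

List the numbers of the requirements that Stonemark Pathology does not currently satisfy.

1. professional liability coverage $2,500,000 ≥ $2,425,000 → met
2. instrument calibration 26 days ago vs limit 30 → met
3. condition 'performs high-complexity testing' holds; test menu present → met
4. qualified laboratory directors 1 < 2 → not met
5. personnel competency assessment 188 days ago vs limit 180 → not met
6. quality-management plan present → met
7. personnel qualification records absent → not met
8. condition 'handles select agents' holds; CLIA certificate absent → not met
9. quality-control review 265 days ago vs limit 180 → not met
10. proficiency testing failures in the past year 2 > 0 → not met
11. proficiency testing 77 days ago vs limit 120 → met
12. CLIA inspection 296 days ago vs limit 270 → not met
Not met: 4, 5, 7, 8, 9, 10, 12

4, 5, 7, 8, 9, 10, 12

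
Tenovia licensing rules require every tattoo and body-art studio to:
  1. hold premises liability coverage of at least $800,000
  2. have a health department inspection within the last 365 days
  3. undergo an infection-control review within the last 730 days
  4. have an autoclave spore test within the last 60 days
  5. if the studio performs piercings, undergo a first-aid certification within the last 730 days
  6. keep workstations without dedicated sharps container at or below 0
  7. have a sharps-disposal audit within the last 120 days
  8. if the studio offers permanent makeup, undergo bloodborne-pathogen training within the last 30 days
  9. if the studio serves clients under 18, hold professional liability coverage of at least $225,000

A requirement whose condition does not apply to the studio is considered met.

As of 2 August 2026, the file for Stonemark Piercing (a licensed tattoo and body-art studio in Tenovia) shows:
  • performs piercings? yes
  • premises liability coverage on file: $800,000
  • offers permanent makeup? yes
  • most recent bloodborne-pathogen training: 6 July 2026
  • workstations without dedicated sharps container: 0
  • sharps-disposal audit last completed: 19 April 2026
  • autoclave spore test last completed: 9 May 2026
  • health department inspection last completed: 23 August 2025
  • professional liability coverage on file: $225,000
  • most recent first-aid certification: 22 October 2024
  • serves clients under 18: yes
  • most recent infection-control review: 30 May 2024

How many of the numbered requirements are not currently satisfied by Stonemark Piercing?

1. premises liability coverage $800,000 ≥ $800,000 → met
2. health department inspection 344 days ago vs limit 365 → met
3. infection-control review 794 days ago vs limit 730 → not met
4. autoclave spore test 85 days ago vs limit 60 → not met
5. condition 'performs piercings' holds; first-aid certification 649 days ago vs limit 730 → met
6. workstations without dedicated sharps container 0 ≤ 0 → met
7. sharps-disposal audit 105 days ago vs limit 120 → met
8. condition 'offers permanent makeup' holds; bloodborne-pathogen training 27 days ago vs limit 30 → met
9. condition 'serves clients under 18' holds; professional liability coverage $225,000 ≥ $225,000 → met
Not met: 2 of 9

2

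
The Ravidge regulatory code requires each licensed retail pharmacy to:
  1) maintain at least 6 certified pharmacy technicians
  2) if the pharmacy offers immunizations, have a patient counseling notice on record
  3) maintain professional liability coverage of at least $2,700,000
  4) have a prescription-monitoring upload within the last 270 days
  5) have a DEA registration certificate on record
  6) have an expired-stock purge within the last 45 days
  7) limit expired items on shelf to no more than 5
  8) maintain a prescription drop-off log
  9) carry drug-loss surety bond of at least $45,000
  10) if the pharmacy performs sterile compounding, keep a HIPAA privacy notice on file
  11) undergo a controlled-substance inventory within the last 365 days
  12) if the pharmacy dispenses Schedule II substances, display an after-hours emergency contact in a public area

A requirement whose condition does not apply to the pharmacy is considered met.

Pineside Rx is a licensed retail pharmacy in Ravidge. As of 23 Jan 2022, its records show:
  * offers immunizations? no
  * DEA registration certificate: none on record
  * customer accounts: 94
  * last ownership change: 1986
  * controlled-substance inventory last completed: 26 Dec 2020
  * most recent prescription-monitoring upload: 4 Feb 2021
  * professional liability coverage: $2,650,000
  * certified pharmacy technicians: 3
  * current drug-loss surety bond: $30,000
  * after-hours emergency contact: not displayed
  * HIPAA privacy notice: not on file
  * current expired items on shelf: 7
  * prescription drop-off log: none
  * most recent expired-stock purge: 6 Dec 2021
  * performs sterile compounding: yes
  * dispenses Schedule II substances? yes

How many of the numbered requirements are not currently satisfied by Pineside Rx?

11

1. certified pharmacy technicians 3 < 6 → not met
2. condition 'offers immunizations' does not hold → requirement n/a → met
3. professional liability coverage $2,650,000 < $2,700,000 → not met
4. prescription-monitoring upload 353 days ago vs limit 270 → not met
5. DEA registration certificate absent → not met
6. expired-stock purge 48 days ago vs limit 45 → not met
7. expired items on shelf 7 > 5 → not met
8. prescription drop-off log absent → not met
9. drug-loss surety bond $30,000 < $45,000 → not met
10. condition 'performs sterile compounding' holds; HIPAA privacy notice absent → not met
11. controlled-substance inventory 393 days ago vs limit 365 → not met
12. condition 'dispenses Schedule II substances' holds; after-hours emergency contact absent → not met
Not met: 11 of 12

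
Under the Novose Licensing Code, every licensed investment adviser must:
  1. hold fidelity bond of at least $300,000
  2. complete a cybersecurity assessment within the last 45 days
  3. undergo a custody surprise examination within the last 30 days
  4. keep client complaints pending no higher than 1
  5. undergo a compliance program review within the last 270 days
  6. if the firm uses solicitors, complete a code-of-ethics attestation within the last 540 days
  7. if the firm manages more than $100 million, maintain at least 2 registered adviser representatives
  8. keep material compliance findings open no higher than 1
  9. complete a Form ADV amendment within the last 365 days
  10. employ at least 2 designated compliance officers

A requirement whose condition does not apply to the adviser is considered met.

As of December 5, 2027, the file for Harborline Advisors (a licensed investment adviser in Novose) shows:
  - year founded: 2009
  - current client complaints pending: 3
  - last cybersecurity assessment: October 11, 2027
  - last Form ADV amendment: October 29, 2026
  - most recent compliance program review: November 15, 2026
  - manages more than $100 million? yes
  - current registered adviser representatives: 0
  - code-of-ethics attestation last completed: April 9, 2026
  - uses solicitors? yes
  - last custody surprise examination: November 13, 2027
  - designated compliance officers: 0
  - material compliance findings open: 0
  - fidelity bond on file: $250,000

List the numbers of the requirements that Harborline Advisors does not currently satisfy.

1, 2, 4, 5, 6, 7, 9, 10

1. fidelity bond $250,000 < $300,000 → not met
2. cybersecurity assessment 55 days ago vs limit 45 → not met
3. custody surprise examination 22 days ago vs limit 30 → met
4. client complaints pending 3 > 1 → not met
5. compliance program review 385 days ago vs limit 270 → not met
6. condition 'uses solicitors' holds; code-of-ethics attestation 605 days ago vs limit 540 → not met
7. condition 'manages more than $100 million' holds; registered adviser representatives 0 < 2 → not met
8. material compliance findings open 0 ≤ 1 → met
9. Form ADV amendment 402 days ago vs limit 365 → not met
10. designated compliance officers 0 < 2 → not met
Not met: 1, 2, 4, 5, 6, 7, 9, 10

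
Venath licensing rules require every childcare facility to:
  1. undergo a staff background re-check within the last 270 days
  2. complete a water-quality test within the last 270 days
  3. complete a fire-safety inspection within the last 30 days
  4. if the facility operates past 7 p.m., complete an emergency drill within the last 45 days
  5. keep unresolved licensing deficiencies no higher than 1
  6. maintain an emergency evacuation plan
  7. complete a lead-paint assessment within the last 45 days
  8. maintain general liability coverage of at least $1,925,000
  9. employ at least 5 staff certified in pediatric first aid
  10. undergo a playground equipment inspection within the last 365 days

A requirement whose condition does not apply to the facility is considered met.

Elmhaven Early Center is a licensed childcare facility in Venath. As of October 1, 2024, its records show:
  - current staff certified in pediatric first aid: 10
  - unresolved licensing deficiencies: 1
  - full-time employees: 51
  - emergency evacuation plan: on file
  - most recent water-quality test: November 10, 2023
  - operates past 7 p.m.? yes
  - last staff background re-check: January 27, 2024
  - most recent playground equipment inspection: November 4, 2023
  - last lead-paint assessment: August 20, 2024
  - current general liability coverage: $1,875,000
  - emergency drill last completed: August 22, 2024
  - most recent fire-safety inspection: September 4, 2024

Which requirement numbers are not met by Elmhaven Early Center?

2, 8

1. staff background re-check 248 days ago vs limit 270 → met
2. water-quality test 326 days ago vs limit 270 → not met
3. fire-safety inspection 27 days ago vs limit 30 → met
4. condition 'operates past 7 p.m.' holds; emergency drill 40 days ago vs limit 45 → met
5. unresolved licensing deficiencies 1 ≤ 1 → met
6. emergency evacuation plan present → met
7. lead-paint assessment 42 days ago vs limit 45 → met
8. general liability coverage $1,875,000 < $1,925,000 → not met
9. staff certified in pediatric first aid 10 ≥ 5 → met
10. playground equipment inspection 332 days ago vs limit 365 → met
Not met: 2, 8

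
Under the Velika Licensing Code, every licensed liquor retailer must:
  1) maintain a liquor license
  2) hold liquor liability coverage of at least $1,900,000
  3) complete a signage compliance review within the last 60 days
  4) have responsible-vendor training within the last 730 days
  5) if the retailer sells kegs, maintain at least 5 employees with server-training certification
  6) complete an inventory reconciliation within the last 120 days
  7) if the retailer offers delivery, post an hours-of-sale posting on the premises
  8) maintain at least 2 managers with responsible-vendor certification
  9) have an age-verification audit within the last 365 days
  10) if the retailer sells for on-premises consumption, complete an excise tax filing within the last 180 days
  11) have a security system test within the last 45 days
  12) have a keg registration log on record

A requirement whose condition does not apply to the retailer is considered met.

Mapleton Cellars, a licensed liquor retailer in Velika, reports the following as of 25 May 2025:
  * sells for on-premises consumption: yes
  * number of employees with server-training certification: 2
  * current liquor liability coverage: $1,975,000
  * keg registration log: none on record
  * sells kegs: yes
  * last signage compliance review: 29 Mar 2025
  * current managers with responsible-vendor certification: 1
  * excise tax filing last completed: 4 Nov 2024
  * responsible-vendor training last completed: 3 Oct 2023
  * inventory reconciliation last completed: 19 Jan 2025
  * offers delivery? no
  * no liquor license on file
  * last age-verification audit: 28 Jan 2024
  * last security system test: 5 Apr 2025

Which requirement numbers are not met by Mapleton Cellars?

1, 5, 6, 8, 9, 10, 11, 12

1. liquor license absent → not met
2. liquor liability coverage $1,975,000 ≥ $1,900,000 → met
3. signage compliance review 57 days ago vs limit 60 → met
4. responsible-vendor training 600 days ago vs limit 730 → met
5. condition 'sells kegs' holds; employees with server-training certification 2 < 5 → not met
6. inventory reconciliation 126 days ago vs limit 120 → not met
7. condition 'offers delivery' does not hold → requirement n/a → met
8. managers with responsible-vendor certification 1 < 2 → not met
9. age-verification audit 483 days ago vs limit 365 → not met
10. condition 'sells for on-premises consumption' holds; excise tax filing 202 days ago vs limit 180 → not met
11. security system test 50 days ago vs limit 45 → not met
12. keg registration log absent → not met
Not met: 1, 5, 6, 8, 9, 10, 11, 12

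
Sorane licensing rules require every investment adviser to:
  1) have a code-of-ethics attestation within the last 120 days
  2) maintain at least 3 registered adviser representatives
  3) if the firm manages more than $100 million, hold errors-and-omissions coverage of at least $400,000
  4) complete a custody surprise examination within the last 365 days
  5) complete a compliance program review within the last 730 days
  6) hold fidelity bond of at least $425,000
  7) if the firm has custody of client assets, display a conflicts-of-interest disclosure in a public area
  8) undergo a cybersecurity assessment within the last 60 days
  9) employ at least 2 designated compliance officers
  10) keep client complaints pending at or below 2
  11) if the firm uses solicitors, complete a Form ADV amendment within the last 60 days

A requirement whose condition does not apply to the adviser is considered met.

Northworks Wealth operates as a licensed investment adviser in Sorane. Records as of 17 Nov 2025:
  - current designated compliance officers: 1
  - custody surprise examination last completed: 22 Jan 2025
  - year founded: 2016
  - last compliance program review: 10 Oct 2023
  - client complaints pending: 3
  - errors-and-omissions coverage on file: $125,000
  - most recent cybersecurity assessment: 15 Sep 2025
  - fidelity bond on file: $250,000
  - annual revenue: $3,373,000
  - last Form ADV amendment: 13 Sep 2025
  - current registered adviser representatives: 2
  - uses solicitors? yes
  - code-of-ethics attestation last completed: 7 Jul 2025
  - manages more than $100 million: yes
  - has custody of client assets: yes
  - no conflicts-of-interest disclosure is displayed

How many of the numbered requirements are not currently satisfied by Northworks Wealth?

1. code-of-ethics attestation 133 days ago vs limit 120 → not met
2. registered adviser representatives 2 < 3 → not met
3. condition 'manages more than $100 million' holds; errors-and-omissions coverage $125,000 < $400,000 → not met
4. custody surprise examination 299 days ago vs limit 365 → met
5. compliance program review 769 days ago vs limit 730 → not met
6. fidelity bond $250,000 < $425,000 → not met
7. condition 'has custody of client assets' holds; conflicts-of-interest disclosure absent → not met
8. cybersecurity assessment 63 days ago vs limit 60 → not met
9. designated compliance officers 1 < 2 → not met
10. client complaints pending 3 > 2 → not met
11. condition 'uses solicitors' holds; Form ADV amendment 65 days ago vs limit 60 → not met
Not met: 10 of 11

10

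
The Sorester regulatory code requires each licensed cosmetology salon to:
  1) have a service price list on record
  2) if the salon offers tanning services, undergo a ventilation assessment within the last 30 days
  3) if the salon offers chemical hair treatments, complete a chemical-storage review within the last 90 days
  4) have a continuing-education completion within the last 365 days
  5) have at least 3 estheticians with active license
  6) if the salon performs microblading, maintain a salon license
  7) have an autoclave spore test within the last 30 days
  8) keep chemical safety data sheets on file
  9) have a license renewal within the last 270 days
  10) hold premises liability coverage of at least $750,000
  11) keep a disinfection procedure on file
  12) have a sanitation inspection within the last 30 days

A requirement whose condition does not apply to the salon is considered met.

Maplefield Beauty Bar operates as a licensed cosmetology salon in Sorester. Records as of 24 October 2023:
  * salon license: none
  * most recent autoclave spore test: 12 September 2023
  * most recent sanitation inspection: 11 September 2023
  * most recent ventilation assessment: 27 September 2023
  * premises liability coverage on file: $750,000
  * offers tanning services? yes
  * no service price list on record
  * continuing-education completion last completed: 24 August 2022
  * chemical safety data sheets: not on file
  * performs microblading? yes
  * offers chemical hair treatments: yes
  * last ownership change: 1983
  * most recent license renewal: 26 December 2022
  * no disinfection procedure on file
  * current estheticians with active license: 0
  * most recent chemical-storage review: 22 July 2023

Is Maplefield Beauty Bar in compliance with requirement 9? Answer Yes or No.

No

9. license renewal 302 days ago vs limit 270 → not met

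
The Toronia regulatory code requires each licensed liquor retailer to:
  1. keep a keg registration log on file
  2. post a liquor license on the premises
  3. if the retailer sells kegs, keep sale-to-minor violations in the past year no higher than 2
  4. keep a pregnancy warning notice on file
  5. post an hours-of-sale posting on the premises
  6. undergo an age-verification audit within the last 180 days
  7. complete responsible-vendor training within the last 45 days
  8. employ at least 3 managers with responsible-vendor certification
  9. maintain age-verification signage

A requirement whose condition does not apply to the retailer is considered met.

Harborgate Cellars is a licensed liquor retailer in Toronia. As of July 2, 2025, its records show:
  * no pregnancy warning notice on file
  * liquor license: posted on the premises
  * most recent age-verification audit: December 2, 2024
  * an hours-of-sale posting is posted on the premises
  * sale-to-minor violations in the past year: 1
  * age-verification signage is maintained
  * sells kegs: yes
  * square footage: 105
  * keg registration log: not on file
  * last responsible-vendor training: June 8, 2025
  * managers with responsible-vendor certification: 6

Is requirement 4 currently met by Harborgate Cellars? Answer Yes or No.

4. pregnancy warning notice absent → not met

No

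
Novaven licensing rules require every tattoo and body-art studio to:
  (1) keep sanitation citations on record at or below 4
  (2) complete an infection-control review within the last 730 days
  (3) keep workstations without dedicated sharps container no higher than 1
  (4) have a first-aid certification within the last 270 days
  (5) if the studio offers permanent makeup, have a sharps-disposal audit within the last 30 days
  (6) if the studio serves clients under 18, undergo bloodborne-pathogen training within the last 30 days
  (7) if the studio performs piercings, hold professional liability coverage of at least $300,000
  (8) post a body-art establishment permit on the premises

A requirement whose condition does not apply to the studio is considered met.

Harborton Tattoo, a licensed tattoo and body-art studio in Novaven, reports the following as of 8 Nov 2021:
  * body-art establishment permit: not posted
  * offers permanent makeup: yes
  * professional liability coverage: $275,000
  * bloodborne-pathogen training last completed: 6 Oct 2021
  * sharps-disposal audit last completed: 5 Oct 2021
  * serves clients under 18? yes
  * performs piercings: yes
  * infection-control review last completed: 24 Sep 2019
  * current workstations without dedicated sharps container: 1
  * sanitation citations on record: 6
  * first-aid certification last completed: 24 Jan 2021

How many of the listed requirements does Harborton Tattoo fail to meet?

1. sanitation citations on record 6 > 4 → not met
2. infection-control review 776 days ago vs limit 730 → not met
3. workstations without dedicated sharps container 1 ≤ 1 → met
4. first-aid certification 288 days ago vs limit 270 → not met
5. condition 'offers permanent makeup' holds; sharps-disposal audit 34 days ago vs limit 30 → not met
6. condition 'serves clients under 18' holds; bloodborne-pathogen training 33 days ago vs limit 30 → not met
7. condition 'performs piercings' holds; professional liability coverage $275,000 < $300,000 → not met
8. body-art establishment permit absent → not met
Not met: 7 of 8

7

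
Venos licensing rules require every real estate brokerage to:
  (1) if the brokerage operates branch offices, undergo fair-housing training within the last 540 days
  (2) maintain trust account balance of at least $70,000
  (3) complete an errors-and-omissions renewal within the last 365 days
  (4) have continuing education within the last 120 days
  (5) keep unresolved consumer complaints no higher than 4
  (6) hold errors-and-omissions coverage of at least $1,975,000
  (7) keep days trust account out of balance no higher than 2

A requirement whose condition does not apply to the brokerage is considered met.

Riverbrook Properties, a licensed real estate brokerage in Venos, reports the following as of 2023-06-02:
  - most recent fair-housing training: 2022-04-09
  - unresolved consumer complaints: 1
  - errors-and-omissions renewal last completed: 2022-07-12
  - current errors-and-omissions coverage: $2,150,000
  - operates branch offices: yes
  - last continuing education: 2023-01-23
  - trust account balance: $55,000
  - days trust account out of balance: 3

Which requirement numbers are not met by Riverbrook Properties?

2, 4, 7

1. condition 'operates branch offices' holds; fair-housing training 419 days ago vs limit 540 → met
2. trust account balance $55,000 < $70,000 → not met
3. errors-and-omissions renewal 325 days ago vs limit 365 → met
4. continuing education 130 days ago vs limit 120 → not met
5. unresolved consumer complaints 1 ≤ 4 → met
6. errors-and-omissions coverage $2,150,000 ≥ $1,975,000 → met
7. days trust account out of balance 3 > 2 → not met
Not met: 2, 4, 7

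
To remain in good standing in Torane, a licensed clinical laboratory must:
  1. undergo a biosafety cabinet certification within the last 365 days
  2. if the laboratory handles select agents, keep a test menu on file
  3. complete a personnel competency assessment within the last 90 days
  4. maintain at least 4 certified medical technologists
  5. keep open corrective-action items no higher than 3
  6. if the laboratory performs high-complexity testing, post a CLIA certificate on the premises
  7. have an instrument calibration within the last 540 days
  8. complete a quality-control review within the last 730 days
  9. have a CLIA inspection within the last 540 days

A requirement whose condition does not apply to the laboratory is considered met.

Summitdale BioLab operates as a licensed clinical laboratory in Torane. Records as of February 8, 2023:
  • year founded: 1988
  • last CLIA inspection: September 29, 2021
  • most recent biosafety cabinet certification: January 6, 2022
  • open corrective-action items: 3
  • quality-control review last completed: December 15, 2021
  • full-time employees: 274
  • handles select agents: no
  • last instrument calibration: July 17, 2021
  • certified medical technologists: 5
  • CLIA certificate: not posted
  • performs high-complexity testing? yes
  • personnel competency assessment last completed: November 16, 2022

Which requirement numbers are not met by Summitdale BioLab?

1, 6, 7

1. biosafety cabinet certification 398 days ago vs limit 365 → not met
2. condition 'handles select agents' does not hold → requirement n/a → met
3. personnel competency assessment 84 days ago vs limit 90 → met
4. certified medical technologists 5 ≥ 4 → met
5. open corrective-action items 3 ≤ 3 → met
6. condition 'performs high-complexity testing' holds; CLIA certificate absent → not met
7. instrument calibration 571 days ago vs limit 540 → not met
8. quality-control review 420 days ago vs limit 730 → met
9. CLIA inspection 497 days ago vs limit 540 → met
Not met: 1, 6, 7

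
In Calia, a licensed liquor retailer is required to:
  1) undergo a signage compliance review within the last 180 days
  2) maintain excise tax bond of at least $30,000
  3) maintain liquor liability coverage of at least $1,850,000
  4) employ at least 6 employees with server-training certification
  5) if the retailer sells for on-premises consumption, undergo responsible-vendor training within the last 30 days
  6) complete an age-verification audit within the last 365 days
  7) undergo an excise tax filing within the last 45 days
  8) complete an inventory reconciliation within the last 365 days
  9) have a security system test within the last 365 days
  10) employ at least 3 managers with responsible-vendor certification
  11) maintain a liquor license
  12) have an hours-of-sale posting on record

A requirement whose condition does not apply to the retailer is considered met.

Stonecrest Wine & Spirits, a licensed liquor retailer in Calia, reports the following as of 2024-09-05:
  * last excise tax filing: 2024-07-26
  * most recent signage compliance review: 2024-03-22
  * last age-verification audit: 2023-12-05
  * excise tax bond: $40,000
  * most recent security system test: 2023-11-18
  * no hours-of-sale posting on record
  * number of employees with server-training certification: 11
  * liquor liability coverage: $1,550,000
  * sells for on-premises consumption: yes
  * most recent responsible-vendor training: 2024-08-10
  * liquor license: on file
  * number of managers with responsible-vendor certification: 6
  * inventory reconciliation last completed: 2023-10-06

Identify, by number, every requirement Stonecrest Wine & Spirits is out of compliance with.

3, 12

1. signage compliance review 167 days ago vs limit 180 → met
2. excise tax bond $40,000 ≥ $30,000 → met
3. liquor liability coverage $1,550,000 < $1,850,000 → not met
4. employees with server-training certification 11 ≥ 6 → met
5. condition 'sells for on-premises consumption' holds; responsible-vendor training 26 days ago vs limit 30 → met
6. age-verification audit 275 days ago vs limit 365 → met
7. excise tax filing 41 days ago vs limit 45 → met
8. inventory reconciliation 335 days ago vs limit 365 → met
9. security system test 292 days ago vs limit 365 → met
10. managers with responsible-vendor certification 6 ≥ 3 → met
11. liquor license present → met
12. hours-of-sale posting absent → not met
Not met: 3, 12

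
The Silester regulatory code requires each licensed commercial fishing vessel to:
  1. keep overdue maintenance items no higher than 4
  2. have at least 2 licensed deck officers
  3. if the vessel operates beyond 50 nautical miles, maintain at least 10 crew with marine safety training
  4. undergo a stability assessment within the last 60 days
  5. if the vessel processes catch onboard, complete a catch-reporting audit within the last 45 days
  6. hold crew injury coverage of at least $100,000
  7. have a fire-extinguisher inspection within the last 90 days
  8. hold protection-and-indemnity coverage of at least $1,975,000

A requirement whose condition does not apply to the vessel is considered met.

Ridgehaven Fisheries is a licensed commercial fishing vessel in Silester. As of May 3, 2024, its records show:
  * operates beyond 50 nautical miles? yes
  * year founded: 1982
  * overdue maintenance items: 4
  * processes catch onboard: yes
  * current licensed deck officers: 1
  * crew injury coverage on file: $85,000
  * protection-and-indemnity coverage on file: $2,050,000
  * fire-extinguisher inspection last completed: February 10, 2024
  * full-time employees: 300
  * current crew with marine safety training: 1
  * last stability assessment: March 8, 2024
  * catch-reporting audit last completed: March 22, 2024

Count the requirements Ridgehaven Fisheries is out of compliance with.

3

1. overdue maintenance items 4 ≤ 4 → met
2. licensed deck officers 1 < 2 → not met
3. condition 'operates beyond 50 nautical miles' holds; crew with marine safety training 1 < 10 → not met
4. stability assessment 56 days ago vs limit 60 → met
5. condition 'processes catch onboard' holds; catch-reporting audit 42 days ago vs limit 45 → met
6. crew injury coverage $85,000 < $100,000 → not met
7. fire-extinguisher inspection 83 days ago vs limit 90 → met
8. protection-and-indemnity coverage $2,050,000 ≥ $1,975,000 → met
Not met: 3 of 8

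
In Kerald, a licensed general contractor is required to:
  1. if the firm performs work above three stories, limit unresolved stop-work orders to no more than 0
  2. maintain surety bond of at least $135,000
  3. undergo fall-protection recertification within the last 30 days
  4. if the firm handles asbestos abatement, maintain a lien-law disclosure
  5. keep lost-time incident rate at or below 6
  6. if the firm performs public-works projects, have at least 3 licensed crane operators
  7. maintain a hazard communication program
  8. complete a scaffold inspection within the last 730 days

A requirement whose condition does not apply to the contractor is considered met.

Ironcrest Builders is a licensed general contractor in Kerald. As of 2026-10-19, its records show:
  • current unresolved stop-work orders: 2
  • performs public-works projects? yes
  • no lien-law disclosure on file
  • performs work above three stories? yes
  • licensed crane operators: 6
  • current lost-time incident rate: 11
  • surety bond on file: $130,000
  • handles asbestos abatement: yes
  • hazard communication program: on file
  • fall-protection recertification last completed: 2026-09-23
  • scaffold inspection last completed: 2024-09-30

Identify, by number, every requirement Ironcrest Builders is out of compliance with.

1. condition 'performs work above three stories' holds; unresolved stop-work orders 2 > 0 → not met
2. surety bond $130,000 < $135,000 → not met
3. fall-protection recertification 26 days ago vs limit 30 → met
4. condition 'handles asbestos abatement' holds; lien-law disclosure absent → not met
5. lost-time incident rate 11 > 6 → not met
6. condition 'performs public-works projects' holds; licensed crane operators 6 ≥ 3 → met
7. hazard communication program present → met
8. scaffold inspection 749 days ago vs limit 730 → not met
Not met: 1, 2, 4, 5, 8

1, 2, 4, 5, 8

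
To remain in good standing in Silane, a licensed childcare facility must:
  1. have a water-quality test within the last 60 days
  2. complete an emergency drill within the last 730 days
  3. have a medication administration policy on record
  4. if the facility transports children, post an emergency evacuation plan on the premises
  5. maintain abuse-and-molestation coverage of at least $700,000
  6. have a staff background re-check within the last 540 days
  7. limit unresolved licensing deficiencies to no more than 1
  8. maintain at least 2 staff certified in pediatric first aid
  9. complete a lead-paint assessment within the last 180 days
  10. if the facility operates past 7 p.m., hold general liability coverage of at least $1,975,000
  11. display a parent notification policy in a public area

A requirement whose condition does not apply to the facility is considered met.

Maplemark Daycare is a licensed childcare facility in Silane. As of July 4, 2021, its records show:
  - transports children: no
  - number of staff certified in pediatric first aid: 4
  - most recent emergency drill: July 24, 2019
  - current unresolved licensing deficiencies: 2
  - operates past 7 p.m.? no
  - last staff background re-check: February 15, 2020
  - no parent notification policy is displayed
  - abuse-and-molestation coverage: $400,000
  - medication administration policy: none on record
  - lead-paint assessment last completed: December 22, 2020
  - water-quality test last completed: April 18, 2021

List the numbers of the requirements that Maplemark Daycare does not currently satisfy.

1. water-quality test 77 days ago vs limit 60 → not met
2. emergency drill 711 days ago vs limit 730 → met
3. medication administration policy absent → not met
4. condition 'transports children' does not hold → requirement n/a → met
5. abuse-and-molestation coverage $400,000 < $700,000 → not met
6. staff background re-check 505 days ago vs limit 540 → met
7. unresolved licensing deficiencies 2 > 1 → not met
8. staff certified in pediatric first aid 4 ≥ 2 → met
9. lead-paint assessment 194 days ago vs limit 180 → not met
10. condition 'operates past 7 p.m.' does not hold → requirement n/a → met
11. parent notification policy absent → not met
Not met: 1, 3, 5, 7, 9, 11

1, 3, 5, 7, 9, 11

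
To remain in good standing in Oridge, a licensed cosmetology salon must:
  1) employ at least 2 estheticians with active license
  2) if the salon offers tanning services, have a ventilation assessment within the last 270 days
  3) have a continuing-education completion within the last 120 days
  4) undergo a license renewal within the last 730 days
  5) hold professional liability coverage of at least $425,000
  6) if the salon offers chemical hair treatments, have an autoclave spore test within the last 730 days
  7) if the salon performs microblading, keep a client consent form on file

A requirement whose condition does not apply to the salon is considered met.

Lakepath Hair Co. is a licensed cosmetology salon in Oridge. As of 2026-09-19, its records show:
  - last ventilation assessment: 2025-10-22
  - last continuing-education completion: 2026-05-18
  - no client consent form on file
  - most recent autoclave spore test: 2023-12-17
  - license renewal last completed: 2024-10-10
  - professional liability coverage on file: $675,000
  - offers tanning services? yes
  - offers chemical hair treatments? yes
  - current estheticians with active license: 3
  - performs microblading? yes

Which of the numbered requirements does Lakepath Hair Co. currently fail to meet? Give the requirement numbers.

1. estheticians with active license 3 ≥ 2 → met
2. condition 'offers tanning services' holds; ventilation assessment 332 days ago vs limit 270 → not met
3. continuing-education completion 124 days ago vs limit 120 → not met
4. license renewal 709 days ago vs limit 730 → met
5. professional liability coverage $675,000 ≥ $425,000 → met
6. condition 'offers chemical hair treatments' holds; autoclave spore test 1007 days ago vs limit 730 → not met
7. condition 'performs microblading' holds; client consent form absent → not met
Not met: 2, 3, 6, 7

2, 3, 6, 7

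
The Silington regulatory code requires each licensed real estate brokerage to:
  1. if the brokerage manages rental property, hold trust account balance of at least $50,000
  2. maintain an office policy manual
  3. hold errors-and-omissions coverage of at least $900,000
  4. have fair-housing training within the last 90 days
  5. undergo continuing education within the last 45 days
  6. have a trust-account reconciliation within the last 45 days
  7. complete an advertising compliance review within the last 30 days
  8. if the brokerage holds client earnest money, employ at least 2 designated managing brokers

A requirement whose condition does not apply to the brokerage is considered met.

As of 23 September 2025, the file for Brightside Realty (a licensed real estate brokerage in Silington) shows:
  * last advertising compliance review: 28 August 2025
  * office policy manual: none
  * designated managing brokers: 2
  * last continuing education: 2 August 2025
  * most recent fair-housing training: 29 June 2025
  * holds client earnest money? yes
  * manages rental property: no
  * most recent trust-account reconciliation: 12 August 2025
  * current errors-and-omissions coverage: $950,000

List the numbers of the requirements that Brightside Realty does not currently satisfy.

1. condition 'manages rental property' does not hold → requirement n/a → met
2. office policy manual absent → not met
3. errors-and-omissions coverage $950,000 ≥ $900,000 → met
4. fair-housing training 86 days ago vs limit 90 → met
5. continuing education 52 days ago vs limit 45 → not met
6. trust-account reconciliation 42 days ago vs limit 45 → met
7. advertising compliance review 26 days ago vs limit 30 → met
8. condition 'holds client earnest money' holds; designated managing brokers 2 ≥ 2 → met
Not met: 2, 5

2, 5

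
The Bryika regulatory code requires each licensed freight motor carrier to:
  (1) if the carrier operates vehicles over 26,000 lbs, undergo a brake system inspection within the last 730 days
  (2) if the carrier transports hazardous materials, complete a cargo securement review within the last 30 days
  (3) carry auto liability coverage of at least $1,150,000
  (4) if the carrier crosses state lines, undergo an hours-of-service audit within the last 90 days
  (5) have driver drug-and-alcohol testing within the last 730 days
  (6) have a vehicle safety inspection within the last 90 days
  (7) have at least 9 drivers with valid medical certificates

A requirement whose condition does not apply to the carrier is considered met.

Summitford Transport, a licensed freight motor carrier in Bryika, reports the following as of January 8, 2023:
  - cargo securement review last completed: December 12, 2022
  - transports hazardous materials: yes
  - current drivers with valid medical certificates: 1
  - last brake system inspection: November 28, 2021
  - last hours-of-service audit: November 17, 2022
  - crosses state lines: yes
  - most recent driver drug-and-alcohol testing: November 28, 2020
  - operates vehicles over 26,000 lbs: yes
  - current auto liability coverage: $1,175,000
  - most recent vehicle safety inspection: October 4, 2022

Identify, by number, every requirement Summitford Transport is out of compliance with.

5, 6, 7

1. condition 'operates vehicles over 26,000 lbs' holds; brake system inspection 406 days ago vs limit 730 → met
2. condition 'transports hazardous materials' holds; cargo securement review 27 days ago vs limit 30 → met
3. auto liability coverage $1,175,000 ≥ $1,150,000 → met
4. condition 'crosses state lines' holds; hours-of-service audit 52 days ago vs limit 90 → met
5. driver drug-and-alcohol testing 771 days ago vs limit 730 → not met
6. vehicle safety inspection 96 days ago vs limit 90 → not met
7. drivers with valid medical certificates 1 < 9 → not met
Not met: 5, 6, 7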